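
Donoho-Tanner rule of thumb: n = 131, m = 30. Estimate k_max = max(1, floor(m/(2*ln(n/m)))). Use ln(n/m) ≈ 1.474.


n/m = 131/30.
ln(n/m) ≈ 1.474.
2*ln(n/m) ≈ 2.948.
m/(2*ln(n/m)) ≈ 30/2.948 ≈ 10.1764.
floor = 10.
k_max = max(1, 10) = 10.

10


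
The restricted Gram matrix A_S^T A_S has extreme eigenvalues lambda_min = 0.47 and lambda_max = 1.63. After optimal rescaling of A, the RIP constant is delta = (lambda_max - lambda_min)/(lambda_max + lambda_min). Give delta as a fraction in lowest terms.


lambda_max - lambda_min = 1.63 - 0.47 = 1.16.
lambda_max + lambda_min = 1.63 + 0.47 = 2.10.
delta = 1.16/2.10 = 116/210 = 58/105.

58/105


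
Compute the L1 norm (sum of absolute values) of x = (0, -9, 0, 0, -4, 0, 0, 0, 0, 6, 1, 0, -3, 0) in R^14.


Non-zero entries: [(1, -9), (4, -4), (9, 6), (10, 1), (12, -3)]
Absolute values: [9, 4, 6, 1, 3]
||x||_1 = sum = 23.

23


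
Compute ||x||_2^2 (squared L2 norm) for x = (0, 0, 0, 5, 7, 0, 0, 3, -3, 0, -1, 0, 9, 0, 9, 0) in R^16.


Non-zero entries: [(3, 5), (4, 7), (7, 3), (8, -3), (10, -1), (12, 9), (14, 9)]
Squares: [25, 49, 9, 9, 1, 81, 81]
||x||_2^2 = sum = 255.

255


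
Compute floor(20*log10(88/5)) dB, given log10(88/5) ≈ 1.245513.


||x||/||e|| = 88/5.
log10(88/5) ≈ 1.245513.
20*log10(||x||/||e||) ≈ 20*1.245513 = 24.91026.
floor(24.91026) = 24.

24


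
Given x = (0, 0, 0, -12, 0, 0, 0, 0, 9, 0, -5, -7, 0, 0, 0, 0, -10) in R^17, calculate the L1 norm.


Non-zero entries: [(3, -12), (8, 9), (10, -5), (11, -7), (16, -10)]
Absolute values: [12, 9, 5, 7, 10]
||x||_1 = sum = 43.

43


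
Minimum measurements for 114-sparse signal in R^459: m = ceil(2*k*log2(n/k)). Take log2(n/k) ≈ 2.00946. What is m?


log2(n/k) = log2(459/114) ≈ 2.00946.
2*k*log2(n/k) ≈ 2*114*2.00946 = 458.15688.
m = ceil(458.15688) = 459.

459


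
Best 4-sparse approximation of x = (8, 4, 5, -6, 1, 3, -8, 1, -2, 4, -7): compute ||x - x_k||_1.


Sorted |x_i| descending: [8, 8, 7, 6, 5, 4, 4, 3, 2, 1, 1]
Keep top 4: [8, 8, 7, 6]
Tail entries: [5, 4, 4, 3, 2, 1, 1]
L1 error = sum of tail = 20.

20


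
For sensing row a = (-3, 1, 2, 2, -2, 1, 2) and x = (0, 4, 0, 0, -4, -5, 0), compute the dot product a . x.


Non-zero terms: ['1*4', '-2*-4', '1*-5']
Products: [4, 8, -5]
y = sum = 7.

7


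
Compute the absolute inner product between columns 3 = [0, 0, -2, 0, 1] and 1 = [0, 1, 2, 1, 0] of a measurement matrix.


Inner product: 0*0 + 0*1 + -2*2 + 0*1 + 1*0
Products: [0, 0, -4, 0, 0]
Sum = -4.
|dot| = 4.

4


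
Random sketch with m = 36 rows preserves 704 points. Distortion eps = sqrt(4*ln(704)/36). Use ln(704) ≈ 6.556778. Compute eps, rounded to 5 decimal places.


ln(704) ≈ 6.556778.
4*ln(N)/m ≈ 4*6.556778/36 ≈ 0.72853089.
eps = sqrt(0.72853089) ≈ 0.8535402 ≈ 0.85354.

0.85354


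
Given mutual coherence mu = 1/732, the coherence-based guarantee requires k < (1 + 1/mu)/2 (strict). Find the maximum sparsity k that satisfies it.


1/mu = 732.
1 + 1/mu = 733.
(1 + 1/mu)/2 = 366.5 is not an integer, so k_max = floor(366.5) = 366.

366


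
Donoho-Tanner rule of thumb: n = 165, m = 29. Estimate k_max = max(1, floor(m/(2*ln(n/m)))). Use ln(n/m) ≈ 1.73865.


n/m = 165/29.
ln(n/m) ≈ 1.73865.
2*ln(n/m) ≈ 3.4773.
m/(2*ln(n/m)) ≈ 29/3.4773 ≈ 8.3398.
floor = 8.
k_max = max(1, 8) = 8.

8


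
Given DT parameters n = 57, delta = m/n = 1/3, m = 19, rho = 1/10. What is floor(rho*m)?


m = 1/3*57 = 19.
rho = 1/10.
rho*m = 1/10*19 = 1.9.
k = floor(1.9) = 1.

1


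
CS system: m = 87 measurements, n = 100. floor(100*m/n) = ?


100*m/n = 100*87/100 ≈ 87.0.
floor = 87.

87


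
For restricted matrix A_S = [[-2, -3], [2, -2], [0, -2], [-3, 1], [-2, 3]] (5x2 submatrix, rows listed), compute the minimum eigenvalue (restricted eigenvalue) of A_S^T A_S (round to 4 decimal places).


A_S^T A_S = [[21, -7], [-7, 27]].
trace = 48.
det = 518.
disc = trace^2 - 4*det = 2304 - 4*518 = 232.
sqrt(232) ≈ 15.231546.
lam_min = (48 - sqrt(232))/2 ≈ (48 - 15.231546)/2 = 16.384227 ≈ 16.3842.

16.3842


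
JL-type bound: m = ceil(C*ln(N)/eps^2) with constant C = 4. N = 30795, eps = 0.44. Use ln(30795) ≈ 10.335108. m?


ln(30795) ≈ 10.335108.
eps^2 = 0.44^2 = 0.1936.
C*ln(N)/eps^2 ≈ 4*10.335108/0.1936 ≈ 213.5353.
m = ceil(213.5353) = 214.

214


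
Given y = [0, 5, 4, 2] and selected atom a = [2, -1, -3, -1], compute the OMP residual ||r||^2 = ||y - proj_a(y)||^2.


a^T a = 15.
a^T y = -19.
coeff = -19/15 = -19/15.
||r||^2 = 314/15.

314/15


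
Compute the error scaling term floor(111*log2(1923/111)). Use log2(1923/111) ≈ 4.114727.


log2(n/k) = log2(1923/111) ≈ 4.114727.
k*log2(n/k) ≈ 111*4.114727 = 456.734697.
floor(456.734697) = 456.

456


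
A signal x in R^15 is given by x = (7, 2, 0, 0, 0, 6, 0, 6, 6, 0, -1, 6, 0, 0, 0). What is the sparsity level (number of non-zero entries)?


Non-zero positions: [0, 1, 5, 7, 8, 10, 11].
Sparsity = 7.

7


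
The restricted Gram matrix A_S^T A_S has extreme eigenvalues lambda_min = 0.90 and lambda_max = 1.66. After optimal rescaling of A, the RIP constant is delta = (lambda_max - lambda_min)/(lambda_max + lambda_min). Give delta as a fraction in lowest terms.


lambda_max - lambda_min = 1.66 - 0.90 = 0.76.
lambda_max + lambda_min = 1.66 + 0.90 = 2.56.
delta = 0.76/2.56 = 76/256 = 19/64.

19/64


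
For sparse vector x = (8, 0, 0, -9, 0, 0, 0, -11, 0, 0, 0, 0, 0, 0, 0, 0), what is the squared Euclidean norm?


Non-zero entries: [(0, 8), (3, -9), (7, -11)]
Squares: [64, 81, 121]
||x||_2^2 = sum = 266.

266


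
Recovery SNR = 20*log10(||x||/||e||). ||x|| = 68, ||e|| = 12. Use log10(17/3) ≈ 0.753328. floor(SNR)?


||x||/||e|| = 68/12 = 17/3.
log10(17/3) ≈ 0.753328.
20*log10(||x||/||e||) ≈ 20*0.753328 = 15.06656.
floor(15.06656) = 15.

15


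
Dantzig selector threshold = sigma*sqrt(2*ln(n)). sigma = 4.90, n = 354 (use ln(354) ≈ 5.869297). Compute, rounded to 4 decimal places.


ln(354) ≈ 5.869297.
2*ln(n) ≈ 11.738594.
sqrt(2*ln(n)) ≈ sqrt(11.738594) ≈ 3.426163.
threshold ≈ 4.90*3.426163 = 16.7881987 ≈ 16.7882.

16.7882


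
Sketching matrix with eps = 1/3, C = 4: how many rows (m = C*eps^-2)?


1/eps = 3.
(1/eps)^2 = 9.
m = 4*9 = 36.

36


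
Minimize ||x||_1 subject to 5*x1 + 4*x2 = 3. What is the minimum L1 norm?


Axis intercepts:
  x1 = 3/5, x2 = 0: L1 = 3/5
  x1 = 0, x2 = 3/4: L1 = 3/4
x* = (3/5, 0)
||x*||_1 = 3/5.

3/5


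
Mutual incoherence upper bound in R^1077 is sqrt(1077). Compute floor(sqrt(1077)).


32^2 = 1024 <= 1077 < 1089 = 33^2, so 32 <= sqrt(1077) < 33.
floor(sqrt(1077)) = 32.

32


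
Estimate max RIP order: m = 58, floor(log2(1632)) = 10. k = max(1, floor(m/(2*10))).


floor(log2(1632)) = 10.
2*10 = 20.
m/(2*floor(log2(n))) = 58/20 ≈ 2.9.
floor = 2.
k = max(1, 2) = 2.

2


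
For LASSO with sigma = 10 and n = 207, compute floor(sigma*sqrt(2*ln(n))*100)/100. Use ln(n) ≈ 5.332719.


ln(207) ≈ 5.332719.
2*ln(n) ≈ 10.665438.
sqrt(2*ln(n)) ≈ sqrt(10.665438) ≈ 3.265798.
lambda ≈ 10*3.265798 = 32.65798.
floor(lambda*100)/100 = 32.65.

32.65


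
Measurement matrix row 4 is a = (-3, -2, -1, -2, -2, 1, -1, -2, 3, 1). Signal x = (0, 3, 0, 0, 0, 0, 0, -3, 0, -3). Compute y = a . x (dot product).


Non-zero terms: ['-2*3', '-2*-3', '1*-3']
Products: [-6, 6, -3]
y = sum = -3.

-3


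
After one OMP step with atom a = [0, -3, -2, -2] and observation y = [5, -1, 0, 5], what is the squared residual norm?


a^T a = 17.
a^T y = -7.
coeff = -7/17 = -7/17.
||r||^2 = 818/17.

818/17


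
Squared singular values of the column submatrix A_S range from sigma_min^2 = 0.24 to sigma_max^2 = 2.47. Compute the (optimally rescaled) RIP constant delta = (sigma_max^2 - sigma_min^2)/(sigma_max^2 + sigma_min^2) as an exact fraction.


lambda_max - lambda_min = 2.47 - 0.24 = 2.23.
lambda_max + lambda_min = 2.47 + 0.24 = 2.71.
delta = 2.23/2.71 = 223/271.

223/271


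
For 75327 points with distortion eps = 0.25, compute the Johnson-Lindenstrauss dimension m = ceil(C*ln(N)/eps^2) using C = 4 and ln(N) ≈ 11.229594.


ln(75327) ≈ 11.229594.
eps^2 = 0.25^2 = 0.0625.
C*ln(N)/eps^2 ≈ 4*11.229594/0.0625 ≈ 718.694.
m = ceil(718.694) = 719.

719


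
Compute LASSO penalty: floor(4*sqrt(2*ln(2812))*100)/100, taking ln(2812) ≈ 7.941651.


ln(2812) ≈ 7.941651.
2*ln(n) ≈ 15.883302.
sqrt(2*ln(n)) ≈ sqrt(15.883302) ≈ 3.985386.
lambda ≈ 4*3.985386 = 15.941544.
floor(lambda*100)/100 = 15.94.

15.94


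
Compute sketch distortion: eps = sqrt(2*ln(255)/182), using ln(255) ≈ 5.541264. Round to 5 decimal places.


ln(255) ≈ 5.541264.
2*ln(N)/m ≈ 2*5.541264/182 ≈ 0.06089301.
eps = sqrt(0.06089301) ≈ 0.2467651 ≈ 0.24677.

0.24677


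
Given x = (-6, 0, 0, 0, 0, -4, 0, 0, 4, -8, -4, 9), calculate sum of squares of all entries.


Non-zero entries: [(0, -6), (5, -4), (8, 4), (9, -8), (10, -4), (11, 9)]
Squares: [36, 16, 16, 64, 16, 81]
||x||_2^2 = sum = 229.

229


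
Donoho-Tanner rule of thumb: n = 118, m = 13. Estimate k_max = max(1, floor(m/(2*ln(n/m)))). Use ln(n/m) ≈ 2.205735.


n/m = 118/13.
ln(n/m) ≈ 2.205735.
2*ln(n/m) ≈ 4.41147.
m/(2*ln(n/m)) ≈ 13/4.41147 ≈ 2.9469.
floor = 2.
k_max = max(1, 2) = 2.

2


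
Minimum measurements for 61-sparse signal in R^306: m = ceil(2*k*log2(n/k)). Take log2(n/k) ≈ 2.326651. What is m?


log2(n/k) = log2(306/61) ≈ 2.326651.
2*k*log2(n/k) ≈ 2*61*2.326651 = 283.851422.
m = ceil(283.851422) = 284.

284


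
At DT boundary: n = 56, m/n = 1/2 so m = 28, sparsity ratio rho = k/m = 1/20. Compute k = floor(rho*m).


m = 1/2*56 = 28.
rho = 1/20.
rho*m = 1/20*28 = 1.4.
k = floor(1.4) = 1.

1


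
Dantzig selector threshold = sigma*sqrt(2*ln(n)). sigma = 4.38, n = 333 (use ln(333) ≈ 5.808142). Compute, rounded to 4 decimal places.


ln(333) ≈ 5.808142.
2*ln(n) ≈ 11.616284.
sqrt(2*ln(n)) ≈ sqrt(11.616284) ≈ 3.408267.
threshold ≈ 4.38*3.408267 = 14.92820946 ≈ 14.9282.

14.9282


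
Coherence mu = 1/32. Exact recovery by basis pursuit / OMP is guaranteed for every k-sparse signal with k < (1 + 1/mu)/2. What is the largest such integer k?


1/mu = 32.
1 + 1/mu = 33.
(1 + 1/mu)/2 = 16.5 is not an integer, so k_max = floor(16.5) = 16.

16


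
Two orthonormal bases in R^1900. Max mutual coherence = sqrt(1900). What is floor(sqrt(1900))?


43^2 = 1849 <= 1900 < 1936 = 44^2, so 43 <= sqrt(1900) < 44.
floor(sqrt(1900)) = 43.

43


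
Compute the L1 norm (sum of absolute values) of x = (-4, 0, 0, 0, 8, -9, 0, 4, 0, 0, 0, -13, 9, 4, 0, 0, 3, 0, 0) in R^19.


Non-zero entries: [(0, -4), (4, 8), (5, -9), (7, 4), (11, -13), (12, 9), (13, 4), (16, 3)]
Absolute values: [4, 8, 9, 4, 13, 9, 4, 3]
||x||_1 = sum = 54.

54


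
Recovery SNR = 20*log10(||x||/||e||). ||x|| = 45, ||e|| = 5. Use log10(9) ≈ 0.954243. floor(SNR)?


||x||/||e|| = 45/5 = 9.
log10(9) ≈ 0.954243.
20*log10(||x||/||e||) ≈ 20*0.954243 = 19.08486.
floor(19.08486) = 19.

19


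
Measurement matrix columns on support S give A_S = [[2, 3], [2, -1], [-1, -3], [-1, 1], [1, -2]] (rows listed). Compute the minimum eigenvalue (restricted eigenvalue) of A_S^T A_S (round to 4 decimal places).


A_S^T A_S = [[11, 4], [4, 24]].
trace = 35.
det = 248.
disc = trace^2 - 4*det = 1225 - 4*248 = 233.
sqrt(233) ≈ 15.264338.
lam_min = (35 - sqrt(233))/2 ≈ (35 - 15.264338)/2 = 9.867831 ≈ 9.8678.

9.8678


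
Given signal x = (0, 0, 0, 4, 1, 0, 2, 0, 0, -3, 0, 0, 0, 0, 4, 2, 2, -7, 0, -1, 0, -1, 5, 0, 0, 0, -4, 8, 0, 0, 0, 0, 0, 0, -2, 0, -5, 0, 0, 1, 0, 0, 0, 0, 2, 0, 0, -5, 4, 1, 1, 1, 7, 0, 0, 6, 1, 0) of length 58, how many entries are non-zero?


Non-zero positions: [3, 4, 6, 9, 14, 15, 16, 17, 19, 21, 22, 26, 27, 34, 36, 39, 44, 47, 48, 49, 50, 51, 52, 55, 56].
Sparsity = 25.

25


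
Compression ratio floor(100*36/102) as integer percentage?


100*m/n = 100*36/102 ≈ 35.2941.
floor = 35.

35


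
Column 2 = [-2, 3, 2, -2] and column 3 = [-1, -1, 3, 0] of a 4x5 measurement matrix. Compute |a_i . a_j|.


Inner product: -2*-1 + 3*-1 + 2*3 + -2*0
Products: [2, -3, 6, 0]
Sum = 5.
|dot| = 5.

5


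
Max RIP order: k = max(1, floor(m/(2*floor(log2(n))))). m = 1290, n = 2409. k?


floor(log2(2409)) = 11.
2*11 = 22.
m/(2*floor(log2(n))) = 1290/22 ≈ 58.6364.
floor = 58.
k = max(1, 58) = 58.

58


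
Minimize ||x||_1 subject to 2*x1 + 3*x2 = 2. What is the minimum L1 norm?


Axis intercepts:
  x1 = 1, x2 = 0: L1 = 1
  x1 = 0, x2 = 2/3: L1 = 2/3
x* = (0, 2/3)
||x*||_1 = 2/3.

2/3


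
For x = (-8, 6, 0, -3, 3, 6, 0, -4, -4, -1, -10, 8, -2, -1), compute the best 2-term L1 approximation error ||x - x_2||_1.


Sorted |x_i| descending: [10, 8, 8, 6, 6, 4, 4, 3, 3, 2, 1, 1, 0, 0]
Keep top 2: [10, 8]
Tail entries: [8, 6, 6, 4, 4, 3, 3, 2, 1, 1, 0, 0]
L1 error = sum of tail = 38.

38


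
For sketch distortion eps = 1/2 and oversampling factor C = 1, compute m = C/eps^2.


1/eps = 2.
(1/eps)^2 = 4.
m = 1*4 = 4.

4


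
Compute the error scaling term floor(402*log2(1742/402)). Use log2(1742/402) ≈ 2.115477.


log2(n/k) = log2(1742/402) ≈ 2.115477.
k*log2(n/k) ≈ 402*2.115477 = 850.421754.
floor(850.421754) = 850.

850


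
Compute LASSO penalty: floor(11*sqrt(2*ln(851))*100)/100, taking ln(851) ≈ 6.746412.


ln(851) ≈ 6.746412.
2*ln(n) ≈ 13.492824.
sqrt(2*ln(n)) ≈ sqrt(13.492824) ≈ 3.673258.
lambda ≈ 11*3.673258 = 40.405838.
floor(lambda*100)/100 = 40.40.

40.40


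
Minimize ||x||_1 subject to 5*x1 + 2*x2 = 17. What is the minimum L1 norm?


Axis intercepts:
  x1 = 17/5, x2 = 0: L1 = 17/5
  x1 = 0, x2 = 17/2: L1 = 17/2
x* = (17/5, 0)
||x*||_1 = 17/5.

17/5


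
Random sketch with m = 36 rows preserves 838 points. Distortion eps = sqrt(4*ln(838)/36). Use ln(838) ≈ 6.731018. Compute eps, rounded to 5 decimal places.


ln(838) ≈ 6.731018.
4*ln(N)/m ≈ 4*6.731018/36 ≈ 0.74789089.
eps = sqrt(0.74789089) ≈ 0.8648069 ≈ 0.86481.

0.86481


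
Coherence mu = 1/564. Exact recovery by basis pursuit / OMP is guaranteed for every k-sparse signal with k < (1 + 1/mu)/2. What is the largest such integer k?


1/mu = 564.
1 + 1/mu = 565.
(1 + 1/mu)/2 = 282.5 is not an integer, so k_max = floor(282.5) = 282.

282


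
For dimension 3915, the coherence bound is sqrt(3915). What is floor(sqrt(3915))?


62^2 = 3844 <= 3915 < 3969 = 63^2, so 62 <= sqrt(3915) < 63.
floor(sqrt(3915)) = 62.

62


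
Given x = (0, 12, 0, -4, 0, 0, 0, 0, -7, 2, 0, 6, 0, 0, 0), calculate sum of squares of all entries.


Non-zero entries: [(1, 12), (3, -4), (8, -7), (9, 2), (11, 6)]
Squares: [144, 16, 49, 4, 36]
||x||_2^2 = sum = 249.

249


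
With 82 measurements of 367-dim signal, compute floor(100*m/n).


100*m/n = 100*82/367 ≈ 22.3433.
floor = 22.

22


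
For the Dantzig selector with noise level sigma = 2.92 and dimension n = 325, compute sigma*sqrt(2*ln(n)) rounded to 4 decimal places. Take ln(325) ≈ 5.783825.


ln(325) ≈ 5.783825.
2*ln(n) ≈ 11.56765.
sqrt(2*ln(n)) ≈ sqrt(11.56765) ≈ 3.401125.
threshold ≈ 2.92*3.401125 = 9.931285 ≈ 9.9313.

9.9313


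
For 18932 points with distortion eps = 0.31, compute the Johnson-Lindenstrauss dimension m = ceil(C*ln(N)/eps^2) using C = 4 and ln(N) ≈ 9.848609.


ln(18932) ≈ 9.848609.
eps^2 = 0.31^2 = 0.0961.
C*ln(N)/eps^2 ≈ 4*9.848609/0.0961 ≈ 409.9317.
m = ceil(409.9317) = 410.

410


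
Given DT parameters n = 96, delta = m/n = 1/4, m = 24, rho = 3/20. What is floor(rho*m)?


m = 1/4*96 = 24.
rho = 3/20.
rho*m = 3/20*24 = 3.6.
k = floor(3.6) = 3.

3


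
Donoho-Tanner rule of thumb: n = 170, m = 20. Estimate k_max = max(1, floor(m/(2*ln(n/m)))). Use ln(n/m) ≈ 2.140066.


n/m = 170/20 = 17/2.
ln(n/m) ≈ 2.140066.
2*ln(n/m) ≈ 4.280132.
m/(2*ln(n/m)) ≈ 20/4.280132 ≈ 4.6728.
floor = 4.
k_max = max(1, 4) = 4.

4


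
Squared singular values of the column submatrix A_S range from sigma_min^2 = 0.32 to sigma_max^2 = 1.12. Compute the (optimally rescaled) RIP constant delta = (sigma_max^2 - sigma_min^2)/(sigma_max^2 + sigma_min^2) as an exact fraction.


lambda_max - lambda_min = 1.12 - 0.32 = 0.80.
lambda_max + lambda_min = 1.12 + 0.32 = 1.44.
delta = 0.80/1.44 = 80/144 = 5/9.

5/9


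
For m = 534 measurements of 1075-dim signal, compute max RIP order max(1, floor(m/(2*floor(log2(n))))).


floor(log2(1075)) = 10.
2*10 = 20.
m/(2*floor(log2(n))) = 534/20 ≈ 26.7.
floor = 26.
k = max(1, 26) = 26.

26


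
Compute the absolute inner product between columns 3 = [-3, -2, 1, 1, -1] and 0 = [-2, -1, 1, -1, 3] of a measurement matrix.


Inner product: -3*-2 + -2*-1 + 1*1 + 1*-1 + -1*3
Products: [6, 2, 1, -1, -3]
Sum = 5.
|dot| = 5.

5


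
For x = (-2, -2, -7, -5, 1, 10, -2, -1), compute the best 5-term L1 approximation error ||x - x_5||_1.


Sorted |x_i| descending: [10, 7, 5, 2, 2, 2, 1, 1]
Keep top 5: [10, 7, 5, 2, 2]
Tail entries: [2, 1, 1]
L1 error = sum of tail = 4.

4


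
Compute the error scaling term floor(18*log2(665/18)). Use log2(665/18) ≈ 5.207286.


log2(n/k) = log2(665/18) ≈ 5.207286.
k*log2(n/k) ≈ 18*5.207286 = 93.731148.
floor(93.731148) = 93.

93


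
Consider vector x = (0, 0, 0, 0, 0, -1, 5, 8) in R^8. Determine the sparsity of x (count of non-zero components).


Non-zero positions: [5, 6, 7].
Sparsity = 3.

3


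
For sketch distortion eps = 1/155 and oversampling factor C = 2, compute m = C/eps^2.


1/eps = 155.
(1/eps)^2 = 24025.
m = 2*24025 = 48050.

48050


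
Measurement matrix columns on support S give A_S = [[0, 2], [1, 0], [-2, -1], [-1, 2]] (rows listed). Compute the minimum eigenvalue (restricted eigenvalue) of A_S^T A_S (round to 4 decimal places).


A_S^T A_S = [[6, 0], [0, 9]].
trace = 15.
det = 54.
disc = trace^2 - 4*det = 225 - 4*54 = 9.
sqrt(9) = 3.
lam_min = (15 - 3)/2 = 6 = 6.0000.

6.0000


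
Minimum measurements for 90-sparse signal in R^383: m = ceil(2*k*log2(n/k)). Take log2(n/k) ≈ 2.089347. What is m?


log2(n/k) = log2(383/90) ≈ 2.089347.
2*k*log2(n/k) ≈ 2*90*2.089347 = 376.08246.
m = ceil(376.08246) = 377.

377


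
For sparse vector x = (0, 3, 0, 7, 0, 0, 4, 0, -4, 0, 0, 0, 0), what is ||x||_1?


Non-zero entries: [(1, 3), (3, 7), (6, 4), (8, -4)]
Absolute values: [3, 7, 4, 4]
||x||_1 = sum = 18.

18


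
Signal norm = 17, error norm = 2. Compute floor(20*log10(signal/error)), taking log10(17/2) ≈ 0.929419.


||x||/||e|| = 17/2.
log10(17/2) ≈ 0.929419.
20*log10(||x||/||e||) ≈ 20*0.929419 = 18.58838.
floor(18.58838) = 18.

18


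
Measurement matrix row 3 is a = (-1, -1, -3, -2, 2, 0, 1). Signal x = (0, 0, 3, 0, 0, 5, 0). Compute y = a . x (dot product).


Non-zero terms: ['-3*3', '0*5']
Products: [-9, 0]
y = sum = -9.

-9


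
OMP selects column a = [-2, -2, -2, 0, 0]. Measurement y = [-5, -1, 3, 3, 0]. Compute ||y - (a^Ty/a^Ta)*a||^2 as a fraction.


a^T a = 12.
a^T y = 6.
coeff = 6/12 = 1/2.
||r||^2 = 41.

41


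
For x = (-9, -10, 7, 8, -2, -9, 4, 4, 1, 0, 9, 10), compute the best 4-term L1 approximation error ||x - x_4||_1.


Sorted |x_i| descending: [10, 10, 9, 9, 9, 8, 7, 4, 4, 2, 1, 0]
Keep top 4: [10, 10, 9, 9]
Tail entries: [9, 8, 7, 4, 4, 2, 1, 0]
L1 error = sum of tail = 35.

35


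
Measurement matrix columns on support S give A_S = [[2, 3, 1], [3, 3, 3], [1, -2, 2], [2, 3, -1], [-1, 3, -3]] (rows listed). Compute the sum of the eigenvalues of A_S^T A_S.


Sum of eigenvalues of A_S^T A_S = trace(A_S^T A_S) = sum of squared column norms of A_S.
A_S^T A_S diagonal: [19, 40, 24].
trace = 19 + 40 + 24 = 83.

83


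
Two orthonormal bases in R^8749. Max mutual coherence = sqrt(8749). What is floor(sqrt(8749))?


93^2 = 8649 <= 8749 < 8836 = 94^2, so 93 <= sqrt(8749) < 94.
floor(sqrt(8749)) = 93.

93


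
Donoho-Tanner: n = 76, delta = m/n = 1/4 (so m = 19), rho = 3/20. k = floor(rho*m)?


m = 1/4*76 = 19.
rho = 3/20.
rho*m = 3/20*19 = 2.85.
k = floor(2.85) = 2.

2


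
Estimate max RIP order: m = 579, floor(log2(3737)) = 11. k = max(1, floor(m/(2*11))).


floor(log2(3737)) = 11.
2*11 = 22.
m/(2*floor(log2(n))) = 579/22 ≈ 26.3182.
floor = 26.
k = max(1, 26) = 26.

26


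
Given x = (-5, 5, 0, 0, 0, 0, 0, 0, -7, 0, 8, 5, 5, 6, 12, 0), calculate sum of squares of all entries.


Non-zero entries: [(0, -5), (1, 5), (8, -7), (10, 8), (11, 5), (12, 5), (13, 6), (14, 12)]
Squares: [25, 25, 49, 64, 25, 25, 36, 144]
||x||_2^2 = sum = 393.

393


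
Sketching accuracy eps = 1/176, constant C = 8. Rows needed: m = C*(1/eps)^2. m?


1/eps = 176.
(1/eps)^2 = 30976.
m = 8*30976 = 247808.

247808


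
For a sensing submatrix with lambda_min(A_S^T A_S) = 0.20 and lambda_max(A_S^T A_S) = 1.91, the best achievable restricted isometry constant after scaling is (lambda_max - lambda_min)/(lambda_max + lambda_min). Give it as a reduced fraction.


lambda_max - lambda_min = 1.91 - 0.20 = 1.71.
lambda_max + lambda_min = 1.91 + 0.20 = 2.11.
delta = 1.71/2.11 = 171/211.

171/211


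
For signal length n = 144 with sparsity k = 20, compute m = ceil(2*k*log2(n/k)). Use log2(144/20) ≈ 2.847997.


log2(n/k) = log2(144/20) ≈ 2.847997.
2*k*log2(n/k) ≈ 2*20*2.847997 = 113.91988.
m = ceil(113.91988) = 114.

114


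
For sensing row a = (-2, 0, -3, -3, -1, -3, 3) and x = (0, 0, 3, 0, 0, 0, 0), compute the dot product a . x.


Non-zero terms: ['-3*3']
Products: [-9]
y = sum = -9.

-9


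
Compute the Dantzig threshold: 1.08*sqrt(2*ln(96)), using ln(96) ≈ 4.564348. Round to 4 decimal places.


ln(96) ≈ 4.564348.
2*ln(n) ≈ 9.128696.
sqrt(2*ln(n)) ≈ sqrt(9.128696) ≈ 3.021373.
threshold ≈ 1.08*3.021373 = 3.26308284 ≈ 3.2631.

3.2631


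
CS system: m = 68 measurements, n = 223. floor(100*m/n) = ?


100*m/n = 100*68/223 ≈ 30.4933.
floor = 30.

30


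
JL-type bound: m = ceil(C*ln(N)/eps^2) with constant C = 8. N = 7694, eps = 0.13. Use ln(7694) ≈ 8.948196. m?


ln(7694) ≈ 8.948196.
eps^2 = 0.13^2 = 0.0169.
C*ln(N)/eps^2 ≈ 8*8.948196/0.0169 ≈ 4235.8324.
m = ceil(4235.8324) = 4236.

4236


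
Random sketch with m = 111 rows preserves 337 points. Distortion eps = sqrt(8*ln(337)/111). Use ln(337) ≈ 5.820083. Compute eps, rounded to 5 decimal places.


ln(337) ≈ 5.820083.
8*ln(N)/m ≈ 8*5.820083/111 ≈ 0.41946544.
eps = sqrt(0.41946544) ≈ 0.6476615 ≈ 0.64766.

0.64766


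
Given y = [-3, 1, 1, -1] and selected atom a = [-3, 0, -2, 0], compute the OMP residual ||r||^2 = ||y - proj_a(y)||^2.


a^T a = 13.
a^T y = 7.
coeff = 7/13 = 7/13.
||r||^2 = 107/13.

107/13


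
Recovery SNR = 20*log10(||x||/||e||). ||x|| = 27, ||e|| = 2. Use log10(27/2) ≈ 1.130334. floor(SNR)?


||x||/||e|| = 27/2.
log10(27/2) ≈ 1.130334.
20*log10(||x||/||e||) ≈ 20*1.130334 = 22.60668.
floor(22.60668) = 22.

22


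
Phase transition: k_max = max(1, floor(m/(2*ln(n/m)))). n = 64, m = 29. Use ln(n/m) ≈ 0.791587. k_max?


n/m = 64/29.
ln(n/m) ≈ 0.791587.
2*ln(n/m) ≈ 1.583174.
m/(2*ln(n/m)) ≈ 29/1.583174 ≈ 18.3176.
floor = 18.
k_max = max(1, 18) = 18.

18


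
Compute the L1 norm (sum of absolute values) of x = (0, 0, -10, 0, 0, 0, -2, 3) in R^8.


Non-zero entries: [(2, -10), (6, -2), (7, 3)]
Absolute values: [10, 2, 3]
||x||_1 = sum = 15.

15


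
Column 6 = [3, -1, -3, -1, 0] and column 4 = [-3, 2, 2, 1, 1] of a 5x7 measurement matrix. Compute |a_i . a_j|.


Inner product: 3*-3 + -1*2 + -3*2 + -1*1 + 0*1
Products: [-9, -2, -6, -1, 0]
Sum = -18.
|dot| = 18.

18


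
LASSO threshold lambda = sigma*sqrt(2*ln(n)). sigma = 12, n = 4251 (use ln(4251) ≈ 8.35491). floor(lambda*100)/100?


ln(4251) ≈ 8.35491.
2*ln(n) ≈ 16.70982.
sqrt(2*ln(n)) ≈ sqrt(16.70982) ≈ 4.087765.
lambda ≈ 12*4.087765 = 49.05318.
floor(lambda*100)/100 = 49.05.

49.05


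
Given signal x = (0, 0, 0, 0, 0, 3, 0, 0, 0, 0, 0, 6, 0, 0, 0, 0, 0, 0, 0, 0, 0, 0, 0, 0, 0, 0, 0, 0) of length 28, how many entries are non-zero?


Non-zero positions: [5, 11].
Sparsity = 2.

2


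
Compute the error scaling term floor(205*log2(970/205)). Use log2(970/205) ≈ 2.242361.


log2(n/k) = log2(970/205) ≈ 2.242361.
k*log2(n/k) ≈ 205*2.242361 = 459.684005.
floor(459.684005) = 459.

459


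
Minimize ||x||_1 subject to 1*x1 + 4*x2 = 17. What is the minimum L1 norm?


Axis intercepts:
  x1 = 17, x2 = 0: L1 = 17
  x1 = 0, x2 = 17/4: L1 = 17/4
x* = (0, 17/4)
||x*||_1 = 17/4.

17/4


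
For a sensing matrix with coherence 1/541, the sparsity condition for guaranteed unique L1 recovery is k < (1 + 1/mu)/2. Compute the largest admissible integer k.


1/mu = 541.
1 + 1/mu = 542.
(1 + 1/mu)/2 = 271 is an integer and the inequality is strict, so k_max = 271 - 1 = 270.

270


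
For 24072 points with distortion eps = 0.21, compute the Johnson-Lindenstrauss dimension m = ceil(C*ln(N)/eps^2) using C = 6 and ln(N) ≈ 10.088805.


ln(24072) ≈ 10.088805.
eps^2 = 0.21^2 = 0.0441.
C*ln(N)/eps^2 ≈ 6*10.088805/0.0441 ≈ 1372.6265.
m = ceil(1372.6265) = 1373.

1373


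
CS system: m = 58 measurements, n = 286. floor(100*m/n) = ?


100*m/n = 100*58/286 ≈ 20.2797.
floor = 20.

20


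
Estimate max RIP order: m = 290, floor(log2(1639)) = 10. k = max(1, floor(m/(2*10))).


floor(log2(1639)) = 10.
2*10 = 20.
m/(2*floor(log2(n))) = 290/20 ≈ 14.5.
floor = 14.
k = max(1, 14) = 14.

14


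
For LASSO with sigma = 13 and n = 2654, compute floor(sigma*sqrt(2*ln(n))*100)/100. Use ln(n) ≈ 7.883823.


ln(2654) ≈ 7.883823.
2*ln(n) ≈ 15.767646.
sqrt(2*ln(n)) ≈ sqrt(15.767646) ≈ 3.97085.
lambda ≈ 13*3.97085 = 51.62105.
floor(lambda*100)/100 = 51.62.

51.62


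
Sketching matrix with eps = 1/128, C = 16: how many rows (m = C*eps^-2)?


1/eps = 128.
(1/eps)^2 = 16384.
m = 16*16384 = 262144.

262144


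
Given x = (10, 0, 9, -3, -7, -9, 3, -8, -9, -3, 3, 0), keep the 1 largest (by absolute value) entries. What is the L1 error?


Sorted |x_i| descending: [10, 9, 9, 9, 8, 7, 3, 3, 3, 3, 0, 0]
Keep top 1: [10]
Tail entries: [9, 9, 9, 8, 7, 3, 3, 3, 3, 0, 0]
L1 error = sum of tail = 54.

54


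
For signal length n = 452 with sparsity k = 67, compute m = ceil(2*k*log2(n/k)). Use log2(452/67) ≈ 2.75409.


log2(n/k) = log2(452/67) ≈ 2.75409.
2*k*log2(n/k) ≈ 2*67*2.75409 = 369.04806.
m = ceil(369.04806) = 370.

370


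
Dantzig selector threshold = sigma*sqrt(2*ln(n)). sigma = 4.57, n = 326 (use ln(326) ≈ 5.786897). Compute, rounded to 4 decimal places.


ln(326) ≈ 5.786897.
2*ln(n) ≈ 11.573794.
sqrt(2*ln(n)) ≈ sqrt(11.573794) ≈ 3.402028.
threshold ≈ 4.57*3.402028 = 15.54726796 ≈ 15.5473.

15.5473


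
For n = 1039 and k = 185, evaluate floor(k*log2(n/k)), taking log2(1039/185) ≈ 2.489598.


log2(n/k) = log2(1039/185) ≈ 2.489598.
k*log2(n/k) ≈ 185*2.489598 = 460.57563.
floor(460.57563) = 460.

460


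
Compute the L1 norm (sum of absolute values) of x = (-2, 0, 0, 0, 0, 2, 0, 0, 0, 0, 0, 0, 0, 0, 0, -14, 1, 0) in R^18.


Non-zero entries: [(0, -2), (5, 2), (15, -14), (16, 1)]
Absolute values: [2, 2, 14, 1]
||x||_1 = sum = 19.

19


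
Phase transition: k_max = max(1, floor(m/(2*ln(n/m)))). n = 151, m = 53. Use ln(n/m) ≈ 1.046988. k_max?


n/m = 151/53.
ln(n/m) ≈ 1.046988.
2*ln(n/m) ≈ 2.093976.
m/(2*ln(n/m)) ≈ 53/2.093976 ≈ 25.3107.
floor = 25.
k_max = max(1, 25) = 25.

25


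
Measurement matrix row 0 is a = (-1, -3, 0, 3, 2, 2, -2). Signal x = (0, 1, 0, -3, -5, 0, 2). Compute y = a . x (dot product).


Non-zero terms: ['-3*1', '3*-3', '2*-5', '-2*2']
Products: [-3, -9, -10, -4]
y = sum = -26.

-26


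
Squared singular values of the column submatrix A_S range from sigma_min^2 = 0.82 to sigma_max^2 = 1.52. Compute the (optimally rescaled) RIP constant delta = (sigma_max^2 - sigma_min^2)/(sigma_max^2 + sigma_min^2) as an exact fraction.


lambda_max - lambda_min = 1.52 - 0.82 = 0.70.
lambda_max + lambda_min = 1.52 + 0.82 = 2.34.
delta = 0.70/2.34 = 70/234 = 35/117.

35/117


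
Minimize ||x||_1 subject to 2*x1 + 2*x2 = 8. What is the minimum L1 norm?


Axis intercepts:
  x1 = 4, x2 = 0: L1 = 4
  x1 = 0, x2 = 4: L1 = 4
x* = (4, 0)
||x*||_1 = 4.

4


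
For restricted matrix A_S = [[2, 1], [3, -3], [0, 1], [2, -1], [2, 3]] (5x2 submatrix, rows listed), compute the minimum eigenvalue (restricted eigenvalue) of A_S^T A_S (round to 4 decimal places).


A_S^T A_S = [[21, -3], [-3, 21]].
trace = 42.
det = 432.
disc = trace^2 - 4*det = 1764 - 4*432 = 36.
sqrt(36) = 6.
lam_min = (42 - 6)/2 = 18 = 18.0000.

18.0000


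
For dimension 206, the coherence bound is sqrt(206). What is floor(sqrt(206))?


14^2 = 196 <= 206 < 225 = 15^2, so 14 <= sqrt(206) < 15.
floor(sqrt(206)) = 14.

14


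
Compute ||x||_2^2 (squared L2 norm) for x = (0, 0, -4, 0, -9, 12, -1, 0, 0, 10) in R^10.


Non-zero entries: [(2, -4), (4, -9), (5, 12), (6, -1), (9, 10)]
Squares: [16, 81, 144, 1, 100]
||x||_2^2 = sum = 342.

342


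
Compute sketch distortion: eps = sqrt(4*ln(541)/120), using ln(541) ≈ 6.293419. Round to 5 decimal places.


ln(541) ≈ 6.293419.
4*ln(N)/m ≈ 4*6.293419/120 ≈ 0.20978063.
eps = sqrt(0.20978063) ≈ 0.4580182 ≈ 0.45802.

0.45802


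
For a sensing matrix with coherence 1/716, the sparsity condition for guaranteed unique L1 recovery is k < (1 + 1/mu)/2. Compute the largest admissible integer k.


1/mu = 716.
1 + 1/mu = 717.
(1 + 1/mu)/2 = 358.5 is not an integer, so k_max = floor(358.5) = 358.

358


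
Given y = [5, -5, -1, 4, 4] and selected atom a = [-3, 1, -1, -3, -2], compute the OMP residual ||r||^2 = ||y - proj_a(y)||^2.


a^T a = 24.
a^T y = -39.
coeff = -39/24 = -13/8.
||r||^2 = 157/8.

157/8


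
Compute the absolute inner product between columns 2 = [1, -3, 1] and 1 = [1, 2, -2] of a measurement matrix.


Inner product: 1*1 + -3*2 + 1*-2
Products: [1, -6, -2]
Sum = -7.
|dot| = 7.

7


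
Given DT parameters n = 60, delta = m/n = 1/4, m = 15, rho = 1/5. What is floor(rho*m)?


m = 1/4*60 = 15.
rho = 1/5.
rho*m = 1/5*15 = 3.
k = floor(3) = 3.

3


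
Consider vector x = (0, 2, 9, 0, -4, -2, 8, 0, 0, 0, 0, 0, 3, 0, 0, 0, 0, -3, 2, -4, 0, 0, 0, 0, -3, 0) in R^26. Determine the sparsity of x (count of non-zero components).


Non-zero positions: [1, 2, 4, 5, 6, 12, 17, 18, 19, 24].
Sparsity = 10.

10


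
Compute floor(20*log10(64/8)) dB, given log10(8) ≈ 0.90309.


||x||/||e|| = 64/8 = 8.
log10(8) ≈ 0.90309.
20*log10(||x||/||e||) ≈ 20*0.90309 = 18.0618.
floor(18.0618) = 18.

18


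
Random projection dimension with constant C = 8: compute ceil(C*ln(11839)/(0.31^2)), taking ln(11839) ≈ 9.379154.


ln(11839) ≈ 9.379154.
eps^2 = 0.31^2 = 0.0961.
C*ln(N)/eps^2 ≈ 8*9.379154/0.0961 ≈ 780.7829.
m = ceil(780.7829) = 781.

781


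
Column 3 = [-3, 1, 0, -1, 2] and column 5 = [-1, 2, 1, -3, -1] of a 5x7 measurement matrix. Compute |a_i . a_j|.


Inner product: -3*-1 + 1*2 + 0*1 + -1*-3 + 2*-1
Products: [3, 2, 0, 3, -2]
Sum = 6.
|dot| = 6.

6


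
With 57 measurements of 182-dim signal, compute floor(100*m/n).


100*m/n = 100*57/182 ≈ 31.3187.
floor = 31.

31


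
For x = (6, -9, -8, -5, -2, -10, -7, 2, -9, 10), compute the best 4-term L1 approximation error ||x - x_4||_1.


Sorted |x_i| descending: [10, 10, 9, 9, 8, 7, 6, 5, 2, 2]
Keep top 4: [10, 10, 9, 9]
Tail entries: [8, 7, 6, 5, 2, 2]
L1 error = sum of tail = 30.

30


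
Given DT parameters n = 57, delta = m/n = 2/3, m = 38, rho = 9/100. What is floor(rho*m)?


m = 2/3*57 = 38.
rho = 9/100.
rho*m = 9/100*38 = 3.42.
k = floor(3.42) = 3.

3


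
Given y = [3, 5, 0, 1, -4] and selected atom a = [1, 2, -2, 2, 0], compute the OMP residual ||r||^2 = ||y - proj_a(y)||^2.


a^T a = 13.
a^T y = 15.
coeff = 15/13 = 15/13.
||r||^2 = 438/13.

438/13


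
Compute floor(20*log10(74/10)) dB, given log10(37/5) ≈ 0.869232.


||x||/||e|| = 74/10 = 37/5.
log10(37/5) ≈ 0.869232.
20*log10(||x||/||e||) ≈ 20*0.869232 = 17.38464.
floor(17.38464) = 17.

17


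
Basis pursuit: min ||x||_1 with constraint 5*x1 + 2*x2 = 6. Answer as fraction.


Axis intercepts:
  x1 = 6/5, x2 = 0: L1 = 6/5
  x1 = 0, x2 = 3: L1 = 3
x* = (6/5, 0)
||x*||_1 = 6/5.

6/5


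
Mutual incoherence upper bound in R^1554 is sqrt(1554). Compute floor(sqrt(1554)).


39^2 = 1521 <= 1554 < 1600 = 40^2, so 39 <= sqrt(1554) < 40.
floor(sqrt(1554)) = 39.

39


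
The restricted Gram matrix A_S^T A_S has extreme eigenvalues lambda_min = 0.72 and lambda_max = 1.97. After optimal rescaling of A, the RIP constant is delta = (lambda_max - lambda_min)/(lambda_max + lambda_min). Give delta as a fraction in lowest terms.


lambda_max - lambda_min = 1.97 - 0.72 = 1.25.
lambda_max + lambda_min = 1.97 + 0.72 = 2.69.
delta = 1.25/2.69 = 125/269.

125/269


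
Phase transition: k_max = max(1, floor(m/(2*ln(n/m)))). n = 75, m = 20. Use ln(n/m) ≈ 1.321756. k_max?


n/m = 75/20 = 15/4.
ln(n/m) ≈ 1.321756.
2*ln(n/m) ≈ 2.643512.
m/(2*ln(n/m)) ≈ 20/2.643512 ≈ 7.5657.
floor = 7.
k_max = max(1, 7) = 7.

7


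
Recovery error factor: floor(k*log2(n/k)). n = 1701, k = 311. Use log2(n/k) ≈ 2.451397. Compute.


log2(n/k) = log2(1701/311) ≈ 2.451397.
k*log2(n/k) ≈ 311*2.451397 = 762.384467.
floor(762.384467) = 762.

762


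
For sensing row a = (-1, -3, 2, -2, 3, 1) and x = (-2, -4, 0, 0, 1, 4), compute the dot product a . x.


Non-zero terms: ['-1*-2', '-3*-4', '3*1', '1*4']
Products: [2, 12, 3, 4]
y = sum = 21.

21


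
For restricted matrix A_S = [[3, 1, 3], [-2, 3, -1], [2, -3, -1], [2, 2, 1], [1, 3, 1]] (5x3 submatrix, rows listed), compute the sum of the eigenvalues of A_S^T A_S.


Sum of eigenvalues of A_S^T A_S = trace(A_S^T A_S) = sum of squared column norms of A_S.
A_S^T A_S diagonal: [22, 32, 13].
trace = 22 + 32 + 13 = 67.

67


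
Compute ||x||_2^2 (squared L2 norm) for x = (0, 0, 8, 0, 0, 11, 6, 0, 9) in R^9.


Non-zero entries: [(2, 8), (5, 11), (6, 6), (8, 9)]
Squares: [64, 121, 36, 81]
||x||_2^2 = sum = 302.

302


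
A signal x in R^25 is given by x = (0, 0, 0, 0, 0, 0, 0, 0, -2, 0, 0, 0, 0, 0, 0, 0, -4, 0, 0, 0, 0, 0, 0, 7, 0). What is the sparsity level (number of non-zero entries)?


Non-zero positions: [8, 16, 23].
Sparsity = 3.

3


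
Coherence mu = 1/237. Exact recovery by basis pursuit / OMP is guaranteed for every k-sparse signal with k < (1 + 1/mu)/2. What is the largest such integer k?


1/mu = 237.
1 + 1/mu = 238.
(1 + 1/mu)/2 = 119 is an integer and the inequality is strict, so k_max = 119 - 1 = 118.

118


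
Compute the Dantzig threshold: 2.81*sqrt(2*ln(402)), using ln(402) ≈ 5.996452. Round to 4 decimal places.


ln(402) ≈ 5.996452.
2*ln(n) ≈ 11.992904.
sqrt(2*ln(n)) ≈ sqrt(11.992904) ≈ 3.463077.
threshold ≈ 2.81*3.463077 = 9.73124637 ≈ 9.7312.

9.7312


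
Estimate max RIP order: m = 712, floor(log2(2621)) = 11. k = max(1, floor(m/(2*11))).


floor(log2(2621)) = 11.
2*11 = 22.
m/(2*floor(log2(n))) = 712/22 ≈ 32.3636.
floor = 32.
k = max(1, 32) = 32.

32


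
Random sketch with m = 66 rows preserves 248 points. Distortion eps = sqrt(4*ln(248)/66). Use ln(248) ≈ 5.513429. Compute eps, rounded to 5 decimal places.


ln(248) ≈ 5.513429.
4*ln(N)/m ≈ 4*5.513429/66 ≈ 0.33414721.
eps = sqrt(0.33414721) ≈ 0.5780547 ≈ 0.57805.

0.57805


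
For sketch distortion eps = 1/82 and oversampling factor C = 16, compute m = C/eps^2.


1/eps = 82.
(1/eps)^2 = 6724.
m = 16*6724 = 107584.

107584


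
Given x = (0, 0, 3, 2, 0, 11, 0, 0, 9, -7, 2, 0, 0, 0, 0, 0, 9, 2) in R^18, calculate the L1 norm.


Non-zero entries: [(2, 3), (3, 2), (5, 11), (8, 9), (9, -7), (10, 2), (16, 9), (17, 2)]
Absolute values: [3, 2, 11, 9, 7, 2, 9, 2]
||x||_1 = sum = 45.

45


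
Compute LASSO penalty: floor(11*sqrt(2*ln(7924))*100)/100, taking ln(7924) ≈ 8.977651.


ln(7924) ≈ 8.977651.
2*ln(n) ≈ 17.955302.
sqrt(2*ln(n)) ≈ sqrt(17.955302) ≈ 4.23737.
lambda ≈ 11*4.23737 = 46.61107.
floor(lambda*100)/100 = 46.61.

46.61


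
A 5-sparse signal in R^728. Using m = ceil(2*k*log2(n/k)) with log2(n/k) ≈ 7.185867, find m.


log2(n/k) = log2(728/5) ≈ 7.185867.
2*k*log2(n/k) ≈ 2*5*7.185867 = 71.85867.
m = ceil(71.85867) = 72.

72


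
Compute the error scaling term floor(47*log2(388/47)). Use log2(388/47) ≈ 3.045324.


log2(n/k) = log2(388/47) ≈ 3.045324.
k*log2(n/k) ≈ 47*3.045324 = 143.130228.
floor(143.130228) = 143.

143


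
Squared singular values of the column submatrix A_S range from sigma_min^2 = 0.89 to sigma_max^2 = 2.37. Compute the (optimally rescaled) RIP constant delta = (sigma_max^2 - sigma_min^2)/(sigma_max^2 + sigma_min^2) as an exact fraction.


lambda_max - lambda_min = 2.37 - 0.89 = 1.48.
lambda_max + lambda_min = 2.37 + 0.89 = 3.26.
delta = 1.48/3.26 = 148/326 = 74/163.

74/163


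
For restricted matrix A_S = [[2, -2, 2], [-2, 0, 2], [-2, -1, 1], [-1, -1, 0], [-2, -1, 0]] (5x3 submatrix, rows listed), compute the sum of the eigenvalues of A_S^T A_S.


Sum of eigenvalues of A_S^T A_S = trace(A_S^T A_S) = sum of squared column norms of A_S.
A_S^T A_S diagonal: [17, 7, 9].
trace = 17 + 7 + 9 = 33.

33


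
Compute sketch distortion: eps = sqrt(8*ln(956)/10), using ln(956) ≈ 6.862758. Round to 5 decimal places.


ln(956) ≈ 6.862758.
8*ln(N)/m ≈ 8*6.862758/10 ≈ 5.4902064.
eps = sqrt(5.4902064) ≈ 2.3431189 ≈ 2.34312.

2.34312


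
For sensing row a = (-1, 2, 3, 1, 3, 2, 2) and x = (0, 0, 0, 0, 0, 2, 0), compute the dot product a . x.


Non-zero terms: ['2*2']
Products: [4]
y = sum = 4.

4


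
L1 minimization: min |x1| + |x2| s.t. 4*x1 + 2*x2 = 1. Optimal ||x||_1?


Axis intercepts:
  x1 = 1/4, x2 = 0: L1 = 1/4
  x1 = 0, x2 = 1/2: L1 = 1/2
x* = (1/4, 0)
||x*||_1 = 1/4.

1/4


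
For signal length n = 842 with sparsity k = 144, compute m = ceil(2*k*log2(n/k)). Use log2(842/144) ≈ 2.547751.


log2(n/k) = log2(842/144) ≈ 2.547751.
2*k*log2(n/k) ≈ 2*144*2.547751 = 733.752288.
m = ceil(733.752288) = 734.

734


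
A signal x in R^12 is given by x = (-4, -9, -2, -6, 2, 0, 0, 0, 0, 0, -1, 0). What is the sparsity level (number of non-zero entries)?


Non-zero positions: [0, 1, 2, 3, 4, 10].
Sparsity = 6.

6


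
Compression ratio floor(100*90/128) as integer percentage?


100*m/n = 100*90/128 ≈ 70.3125.
floor = 70.

70


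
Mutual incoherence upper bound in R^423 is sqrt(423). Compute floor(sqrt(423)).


20^2 = 400 <= 423 < 441 = 21^2, so 20 <= sqrt(423) < 21.
floor(sqrt(423)) = 20.

20


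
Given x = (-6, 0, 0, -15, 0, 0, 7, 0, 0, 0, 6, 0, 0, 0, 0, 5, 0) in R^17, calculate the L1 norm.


Non-zero entries: [(0, -6), (3, -15), (6, 7), (10, 6), (15, 5)]
Absolute values: [6, 15, 7, 6, 5]
||x||_1 = sum = 39.

39


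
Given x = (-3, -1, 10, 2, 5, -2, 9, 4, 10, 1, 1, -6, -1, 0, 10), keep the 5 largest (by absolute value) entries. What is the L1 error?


Sorted |x_i| descending: [10, 10, 10, 9, 6, 5, 4, 3, 2, 2, 1, 1, 1, 1, 0]
Keep top 5: [10, 10, 10, 9, 6]
Tail entries: [5, 4, 3, 2, 2, 1, 1, 1, 1, 0]
L1 error = sum of tail = 20.

20


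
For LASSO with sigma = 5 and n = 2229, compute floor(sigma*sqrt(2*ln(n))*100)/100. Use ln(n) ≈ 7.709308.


ln(2229) ≈ 7.709308.
2*ln(n) ≈ 15.418616.
sqrt(2*ln(n)) ≈ sqrt(15.418616) ≈ 3.926655.
lambda ≈ 5*3.926655 = 19.633275.
floor(lambda*100)/100 = 19.63.

19.63


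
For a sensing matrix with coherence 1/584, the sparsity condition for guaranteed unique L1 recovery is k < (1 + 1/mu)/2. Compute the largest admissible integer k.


1/mu = 584.
1 + 1/mu = 585.
(1 + 1/mu)/2 = 292.5 is not an integer, so k_max = floor(292.5) = 292.

292


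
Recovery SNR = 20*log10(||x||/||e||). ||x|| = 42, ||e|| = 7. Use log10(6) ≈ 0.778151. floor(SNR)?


||x||/||e|| = 42/7 = 6.
log10(6) ≈ 0.778151.
20*log10(||x||/||e||) ≈ 20*0.778151 = 15.56302.
floor(15.56302) = 15.

15
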